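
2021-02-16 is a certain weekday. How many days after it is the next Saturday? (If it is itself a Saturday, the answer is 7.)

Feb 16, 2021 is a Tuesday.
From Tuesday to the next Saturday is 4 days.

4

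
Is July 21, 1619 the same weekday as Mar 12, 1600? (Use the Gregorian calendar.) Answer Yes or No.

From Mar 12, 1600 to Jul 21, 1619 is 7070 days.
7070 mod 7 = 0, so they are the same weekday.
(Mar 12, 1600 is a Sunday; Jul 21, 1619 is a Sunday.)

Yes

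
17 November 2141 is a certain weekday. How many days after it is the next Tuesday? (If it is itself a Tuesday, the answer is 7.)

Nov 17, 2141 is a Friday.
From Friday to the next Tuesday is 4 days.

4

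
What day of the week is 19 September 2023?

Doomsday rule: the anchor day for the 2000s is Tuesday. For year 23: 23÷12 = 1 r 11, and 11÷4 = 2, so 1+11+2 = 14.
Tuesday + 14 ≡ Tuesday — that's 2023's doomsday.
In September the doomsday date is Sep 5.
Sep 19 is 14 days after Sep 5; 14 mod 7 = 0, so Tuesday + 0 = Tuesday.

Tuesday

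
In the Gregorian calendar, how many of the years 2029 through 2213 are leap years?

44

Multiples of 4 in [2029,2213]: 46.
Of those, multiples of 100: 2 (not leap unless ÷400).
Multiples of 400: 0.
Leap years = 46 − 2 + 0 = 44.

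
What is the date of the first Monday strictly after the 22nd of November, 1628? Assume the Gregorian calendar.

November 27, 1628

Nov 22, 1628 is a Wednesday.
From Wednesday to the next Monday is 5 days.
Nov 22, 1628 + 5 = Nov 27, 1628.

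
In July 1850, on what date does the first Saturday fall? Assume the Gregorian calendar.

July 6, 1850

July 1, 1850 is a Monday.
The first Saturday is therefore July 6 (5 days later).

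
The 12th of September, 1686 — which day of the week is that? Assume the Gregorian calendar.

Doomsday rule: the anchor day for the 1600s is Tuesday. For year 86: 86÷12 = 7 r 2, and 2÷4 = 0, so 7+2+0 = 9.
Tuesday + 9 ≡ Thursday — that's 1686's doomsday.
In September the doomsday date is Sep 5.
Sep 12 is 7 days after Sep 5; 7 mod 7 = 0, so Thursday + 0 = Thursday.

Thursday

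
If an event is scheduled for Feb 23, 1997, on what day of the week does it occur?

January 1, 1997 is a Wednesday.
Jan 1, 1997 → Feb 1, 1997: 31 days (January has 31).
Feb 1, 1997 → Feb 23, 1997: 22 days.
Total: 53 days.
53 mod 7 = 4, so Wednesday + 4 = Sunday.

Sunday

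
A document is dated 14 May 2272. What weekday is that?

Tuesday

Doomsday rule: the anchor day for the 2200s is Friday. For year 72: 72÷12 = 6 r 0, and 0÷4 = 0, so 6+0+0 = 6.
Friday + 6 ≡ Thursday — that's 2272's doomsday.
In May the doomsday date is May 9.
May 14 is 5 days after May 9; 5 mod 7 = 5, so Thursday + 5 = Tuesday.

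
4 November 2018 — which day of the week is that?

Doomsday rule: the anchor day for the 2000s is Tuesday. For year 18: 18÷12 = 1 r 6, and 6÷4 = 1, so 1+6+1 = 8.
Tuesday + 8 ≡ Wednesday — that's 2018's doomsday.
In November the doomsday date is Nov 7.
Nov 4 is 3 days before Nov 7; 3 mod 7 = 3, so Wednesday − 3 = Sunday.

Sunday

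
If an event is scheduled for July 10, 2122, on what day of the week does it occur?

Doomsday rule: the anchor day for the 2100s is Sunday. For year 22: 22÷12 = 1 r 10, and 10÷4 = 2, so 1+10+2 = 13.
Sunday + 13 ≡ Saturday — that's 2122's doomsday.
In July the doomsday date is Jul 11.
Jul 10 is 1 day before Jul 11; 1 mod 7 = 1, so Saturday − 1 = Friday.

Friday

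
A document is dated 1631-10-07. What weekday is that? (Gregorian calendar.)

Doomsday rule: the anchor day for the 1600s is Tuesday. For year 31: 31÷12 = 2 r 7, and 7÷4 = 1, so 2+7+1 = 10.
Tuesday + 10 ≡ Friday — that's 1631's doomsday.
In October the doomsday date is Oct 10.
Oct 7 is 3 days before Oct 10; 3 mod 7 = 3, so Friday − 3 = Tuesday.

Tuesday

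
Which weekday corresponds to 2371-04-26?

Doomsday rule: the anchor day for the 2300s is Wednesday. For year 71: 71÷12 = 5 r 11, and 11÷4 = 2, so 5+11+2 = 18.
Wednesday + 18 ≡ Sunday — that's 2371's doomsday.
In April the doomsday date is Apr 4.
Apr 26 is 22 days after Apr 4; 22 mod 7 = 1, so Sunday + 1 = Monday.

Monday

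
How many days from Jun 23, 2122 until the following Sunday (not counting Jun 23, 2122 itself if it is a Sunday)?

Jun 23, 2122 is a Tuesday.
From Tuesday to the next Sunday is 5 days.

5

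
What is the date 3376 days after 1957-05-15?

+365 (one year) → May 15, 1958 (3011 left).
+365 (one year) → May 15, 1959 (2646 left).
+366 (one year; includes Feb 29, 1960) → May 15, 1960 (2280 left).
+365 (one year) → May 15, 1961 (1915 left).
+365 (one year) → May 15, 1962 (1550 left).
+365 (one year) → May 15, 1963 (1185 left).
+366 (one year; includes Feb 29, 1964) → May 15, 1964 (819 left).
+365 (one year) → May 15, 1965 (454 left).
+365 (one year) → May 15, 1966 (89 left).
May has 31 days: +17 → Jun 1, 1966 (72 left).
Jun has 30 days: +30 → Jul 1, 1966 (42 left).
Jul has 31 days: +31 → Aug 1, 1966 (11 left).
+11 → Aug 12, 1966.

August 12, 1966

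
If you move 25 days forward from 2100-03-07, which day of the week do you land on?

Thursday

First find the weekday of Mar 7, 2100. Doomsday rule: the anchor day for the 2100s is Sunday. For year 00: 0÷12 = 0 r 0, and 0÷4 = 0, so 0+0+0 = 0.
Sunday + 0 ≡ Sunday — that's 2100's doomsday.
In March the doomsday date is Mar 14.
Mar 7 is 7 days before Mar 14; 7 mod 7 = 0, so Sunday − 0 = Sunday.
25 mod 7 = 4, so 25 days after a Sunday is Sunday + 4 = Thursday.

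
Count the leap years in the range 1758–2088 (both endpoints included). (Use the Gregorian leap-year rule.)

Multiples of 4 in [1758,2088]: 83.
Of those, multiples of 100: 3 (not leap unless ÷400).
Multiples of 400: 1.
Leap years = 83 − 3 + 1 = 81.

81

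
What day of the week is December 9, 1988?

Doomsday rule: the anchor day for the 1900s is Wednesday. For year 88: 88÷12 = 7 r 4, and 4÷4 = 1, so 7+4+1 = 12.
Wednesday + 12 ≡ Monday — that's 1988's doomsday.
In December the doomsday date is Dec 12.
Dec 9 is 3 days before Dec 12; 3 mod 7 = 3, so Monday − 3 = Friday.

Friday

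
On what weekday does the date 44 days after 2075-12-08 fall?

Dec 8, 2075 is a Sunday.
44 mod 7 = 2, so 44 days after a Sunday is Sunday + 2 = Tuesday.

Tuesday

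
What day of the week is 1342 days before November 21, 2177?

Nov 21, 2177 is a Friday.
1342 mod 7 = 5, so 1342 days before a Friday is Friday − 5 = Sunday.

Sunday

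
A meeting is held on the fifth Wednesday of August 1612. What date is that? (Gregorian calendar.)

August 1, 1612 is a Wednesday.
The first Wednesday is therefore August 1 (same day).
The fifth Wednesday is 1 + 4×7 = August 29.

August 29, 1612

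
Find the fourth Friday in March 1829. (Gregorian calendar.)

March 27, 1829

March 1, 1829 is a Sunday.
The first Friday is therefore March 6 (5 days later).
The fourth Friday is 6 + 3×7 = March 27.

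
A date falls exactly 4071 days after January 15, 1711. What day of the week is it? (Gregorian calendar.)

Monday

First find the weekday of Jan 15, 1711. Doomsday rule: the anchor day for the 1700s is Sunday. For year 11: 11÷12 = 0 r 11, and 11÷4 = 2, so 0+11+2 = 13.
Sunday + 13 ≡ Saturday — that's 1711's doomsday.
In January the doomsday date is Jan 3 (1711 is not a leap year).
Jan 15 is 12 days after Jan 3; 12 mod 7 = 5, so Saturday + 5 = Thursday.
4071 mod 7 = 4, so 4071 days after a Thursday is Thursday + 4 = Monday.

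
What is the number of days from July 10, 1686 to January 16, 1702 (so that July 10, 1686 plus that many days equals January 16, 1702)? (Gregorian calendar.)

Jul 10, 1686 → Jul 10, 1687: 365 days.
Jul 10, 1687 → Jul 10, 1688: 366 days (Feb 29, 1688 is in that span).
Jul 10, 1688 → Jul 10, 1689: 365 days.
Jul 10, 1689 → Jul 10, 1690: 365 days.
Jul 10, 1690 → Jul 10, 1691: 365 days.
Jul 10, 1691 → Jul 10, 1692: 366 days (Feb 29, 1692 is in that span).
Jul 10, 1692 → Jul 10, 1693: 365 days.
Jul 10, 1693 → Jul 10, 1694: 365 days.
Jul 10, 1694 → Jul 10, 1695: 365 days.
Jul 10, 1695 → Jul 10, 1696: 366 days (Feb 29, 1696 is in that span).
Jul 10, 1696 → Jul 10, 1697: 365 days.
Jul 10, 1697 → Jul 10, 1698: 365 days.
Jul 10, 1698 → Jul 10, 1699: 365 days.
Jul 10, 1699 → Jul 10, 1700: 365 days.
Jul 10, 1700 → Jul 10, 1701: 365 days.
Jul 10, 1701 → Aug 10, 1701: 31 days (July has 31).
Aug 10, 1701 → Sep 10, 1701: 31 days (August has 31).
Sep 10, 1701 → Oct 10, 1701: 30 days (September has 30).
Oct 10, 1701 → Nov 10, 1701: 31 days (October has 31).
Nov 10, 1701 → Dec 10, 1701: 30 days (November has 30).
Dec 10, 1701 → Jan 10, 1702: 31 days (December has 31).
Jan 10, 1702 → Jan 16, 1702: 6 days.
Total: 5668 days.

5668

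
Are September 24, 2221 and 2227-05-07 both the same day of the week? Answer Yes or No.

Yes

From Sep 24, 2221 to May 7, 2227 is 2051 days.
2051 mod 7 = 0, so they are the same weekday.
(Sep 24, 2221 is a Monday; May 7, 2227 is a Monday.)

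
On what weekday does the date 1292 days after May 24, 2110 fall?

First find the weekday of May 24, 2110. Doomsday rule: the anchor day for the 2100s is Sunday. For year 10: 10÷12 = 0 r 10, and 10÷4 = 2, so 0+10+2 = 12.
Sunday + 12 ≡ Friday — that's 2110's doomsday.
In May the doomsday date is May 9.
May 24 is 15 days after May 9; 15 mod 7 = 1, so Friday + 1 = Saturday.
1292 mod 7 = 4, so 1292 days after a Saturday is Saturday + 4 = Wednesday.

Wednesday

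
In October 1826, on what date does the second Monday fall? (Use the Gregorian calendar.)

October 9, 1826

October 1, 1826 is a Sunday.
The first Monday is therefore October 2 (1 days later).
The second Monday is 2 + 1×7 = October 9.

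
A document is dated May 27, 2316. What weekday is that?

Doomsday rule: the anchor day for the 2300s is Wednesday. For year 16: 16÷12 = 1 r 4, and 4÷4 = 1, so 1+4+1 = 6.
Wednesday + 6 ≡ Tuesday — that's 2316's doomsday.
In May the doomsday date is May 9.
May 27 is 18 days after May 9; 18 mod 7 = 4, so Tuesday + 4 = Saturday.

Saturday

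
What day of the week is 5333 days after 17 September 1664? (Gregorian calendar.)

First find the weekday of Sep 17, 1664. Doomsday rule: the anchor day for the 1600s is Tuesday. For year 64: 64÷12 = 5 r 4, and 4÷4 = 1, so 5+4+1 = 10.
Tuesday + 10 ≡ Friday — that's 1664's doomsday.
In September the doomsday date is Sep 5.
Sep 17 is 12 days after Sep 5; 12 mod 7 = 5, so Friday + 5 = Wednesday.
5333 mod 7 = 6, so 5333 days after a Wednesday is Wednesday + 6 = Tuesday.

Tuesday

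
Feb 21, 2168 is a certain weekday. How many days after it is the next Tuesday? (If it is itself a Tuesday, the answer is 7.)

2

Feb 21, 2168 is a Sunday.
From Sunday to the next Tuesday is 2 days.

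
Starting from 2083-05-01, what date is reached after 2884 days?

+366 (one year; includes Feb 29, 2084) → May 1, 2084 (2518 left).
+365 (one year) → May 1, 2085 (2153 left).
+365 (one year) → May 1, 2086 (1788 left).
+365 (one year) → May 1, 2087 (1423 left).
+366 (one year; includes Feb 29, 2088) → May 1, 2088 (1057 left).
+365 (one year) → May 1, 2089 (692 left).
+365 (one year) → May 1, 2090 (327 left).
May has 31 days: +31 → Jun 1, 2090 (296 left).
Jun has 30 days: +30 → Jul 1, 2090 (266 left).
Jul has 31 days: +31 → Aug 1, 2090 (235 left).
Aug has 31 days: +31 → Sep 1, 2090 (204 left).
Sep has 30 days: +30 → Oct 1, 2090 (174 left).
Oct has 31 days: +31 → Nov 1, 2090 (143 left).
Nov has 30 days: +30 → Dec 1, 2090 (113 left).
Dec has 31 days: +31 → Jan 1, 2091 (82 left).
Jan has 31 days: +31 → Feb 1, 2091 (51 left).
Feb has 28 days: +28 → Mar 1, 2091 (23 left).
+23 → Mar 24, 2091.

March 24, 2091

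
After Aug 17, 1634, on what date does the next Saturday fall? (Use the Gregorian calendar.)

Aug 17, 1634 is a Thursday.
From Thursday to the next Saturday is 2 days.
Aug 17, 1634 + 2 = Aug 19, 1634.

August 19, 1634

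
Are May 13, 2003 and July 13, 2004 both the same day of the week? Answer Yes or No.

Yes

From May 13, 2003 to Jul 13, 2004 is 427 days.
427 mod 7 = 0, so they are the same weekday.
(May 13, 2003 is a Tuesday; Jul 13, 2004 is a Tuesday.)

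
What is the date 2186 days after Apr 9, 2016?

April 4, 2022

+365 (one year) → Apr 9, 2017 (1821 left).
+365 (one year) → Apr 9, 2018 (1456 left).
+365 (one year) → Apr 9, 2019 (1091 left).
+366 (one year; includes Feb 29, 2020) → Apr 9, 2020 (725 left).
+365 (one year) → Apr 9, 2021 (360 left).
Apr has 30 days: +22 → May 1, 2021 (338 left).
May has 31 days: +31 → Jun 1, 2021 (307 left).
Jun has 30 days: +30 → Jul 1, 2021 (277 left).
Jul has 31 days: +31 → Aug 1, 2021 (246 left).
Aug has 31 days: +31 → Sep 1, 2021 (215 left).
Sep has 30 days: +30 → Oct 1, 2021 (185 left).
Oct has 31 days: +31 → Nov 1, 2021 (154 left).
Nov has 30 days: +30 → Dec 1, 2021 (124 left).
Dec has 31 days: +31 → Jan 1, 2022 (93 left).
Jan has 31 days: +31 → Feb 1, 2022 (62 left).
Feb has 28 days: +28 → Mar 1, 2022 (34 left).
Mar has 31 days: +31 → Apr 1, 2022 (3 left).
+3 → Apr 4, 2022.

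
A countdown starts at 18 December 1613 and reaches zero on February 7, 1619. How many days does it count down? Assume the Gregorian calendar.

1877

Dec 18, 1613 → Dec 18, 1614: 365 days.
Dec 18, 1614 → Dec 18, 1615: 365 days.
Dec 18, 1615 → Dec 18, 1616: 366 days (Feb 29, 1616 is in that span).
Dec 18, 1616 → Dec 18, 1617: 365 days.
Dec 18, 1617 → Dec 18, 1618: 365 days.
Dec 18, 1618 → Jan 18, 1619: 31 days (December has 31).
Jan 18, 1619 → Feb 7, 1619: 20 days.
Total: 1877 days.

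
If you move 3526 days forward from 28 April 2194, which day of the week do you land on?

First find the weekday of Apr 28, 2194. Doomsday rule: the anchor day for the 2100s is Sunday. For year 94: 94÷12 = 7 r 10, and 10÷4 = 2, so 7+10+2 = 19.
Sunday + 19 ≡ Friday — that's 2194's doomsday.
In April the doomsday date is Apr 4.
Apr 28 is 24 days after Apr 4; 24 mod 7 = 3, so Friday + 3 = Monday.
3526 mod 7 = 5, so 3526 days after a Monday is Monday + 5 = Saturday.

Saturday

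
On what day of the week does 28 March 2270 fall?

Monday

Doomsday rule: the anchor day for the 2200s is Friday. For year 70: 70÷12 = 5 r 10, and 10÷4 = 2, so 5+10+2 = 17.
Friday + 17 ≡ Monday — that's 2270's doomsday.
In March the doomsday date is Mar 14.
Mar 28 is 14 days after Mar 14; 14 mod 7 = 0, so Monday + 0 = Monday.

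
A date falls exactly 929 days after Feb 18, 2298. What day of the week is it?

Wednesday

Feb 18, 2298 is a Friday.
929 mod 7 = 5, so 929 days after a Friday is Friday + 5 = Wednesday.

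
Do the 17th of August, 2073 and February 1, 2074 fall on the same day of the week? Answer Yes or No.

From Aug 17, 2073 to Feb 1, 2074 is 168 days.
168 mod 7 = 0, so they are the same weekday.
(Aug 17, 2073 is a Thursday; Feb 1, 2074 is a Thursday.)

Yes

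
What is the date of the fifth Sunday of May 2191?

May 29, 2191

May 1, 2191 is a Sunday.
The first Sunday is therefore May 1 (same day).
The fifth Sunday is 1 + 4×7 = May 29.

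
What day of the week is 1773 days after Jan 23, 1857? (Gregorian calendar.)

Sunday

First find the weekday of Jan 23, 1857. Doomsday rule: the anchor day for the 1800s is Friday. For year 57: 57÷12 = 4 r 9, and 9÷4 = 2, so 4+9+2 = 15.
Friday + 15 ≡ Saturday — that's 1857's doomsday.
In January the doomsday date is Jan 3 (1857 is not a leap year).
Jan 23 is 20 days after Jan 3; 20 mod 7 = 6, so Saturday + 6 = Friday.
1773 mod 7 = 2, so 1773 days after a Friday is Friday + 2 = Sunday.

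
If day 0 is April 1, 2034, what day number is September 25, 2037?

1273

Apr 1, 2034 → Apr 1, 2035: 365 days.
Apr 1, 2035 → Apr 1, 2036: 366 days (Feb 29, 2036 is in that span).
Apr 1, 2036 → Apr 1, 2037: 365 days.
Apr 1, 2037 → May 1, 2037: 30 days (April has 30).
May 1, 2037 → Jun 1, 2037: 31 days (May has 31).
Jun 1, 2037 → Jul 1, 2037: 30 days (June has 30).
Jul 1, 2037 → Aug 1, 2037: 31 days (July has 31).
Aug 1, 2037 → Sep 1, 2037: 31 days (August has 31).
Sep 1, 2037 → Sep 25, 2037: 24 days.
Total: 1273 days.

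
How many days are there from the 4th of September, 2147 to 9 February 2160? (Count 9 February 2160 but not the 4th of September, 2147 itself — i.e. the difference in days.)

Sep 4, 2147 → Sep 4, 2148: 366 days (Feb 29, 2148 is in that span).
Sep 4, 2148 → Sep 4, 2149: 365 days.
Sep 4, 2149 → Sep 4, 2150: 365 days.
Sep 4, 2150 → Sep 4, 2151: 365 days.
Sep 4, 2151 → Sep 4, 2152: 366 days (Feb 29, 2152 is in that span).
Sep 4, 2152 → Sep 4, 2153: 365 days.
Sep 4, 2153 → Sep 4, 2154: 365 days.
Sep 4, 2154 → Sep 4, 2155: 365 days.
Sep 4, 2155 → Sep 4, 2156: 366 days (Feb 29, 2156 is in that span).
Sep 4, 2156 → Sep 4, 2157: 365 days.
Sep 4, 2157 → Sep 4, 2158: 365 days.
Sep 4, 2158 → Sep 4, 2159: 365 days.
Sep 4, 2159 → Oct 4, 2159: 30 days (September has 30).
Oct 4, 2159 → Nov 4, 2159: 31 days (October has 31).
Nov 4, 2159 → Dec 4, 2159: 30 days (November has 30).
Dec 4, 2159 → Jan 4, 2160: 31 days (December has 31).
Jan 4, 2160 → Feb 4, 2160: 31 days (January has 31).
Feb 4, 2160 → Feb 9, 2160: 5 days.
Total: 4541 days.

4541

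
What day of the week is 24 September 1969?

Doomsday rule: the anchor day for the 1900s is Wednesday. For year 69: 69÷12 = 5 r 9, and 9÷4 = 2, so 5+9+2 = 16.
Wednesday + 16 ≡ Friday — that's 1969's doomsday.
In September the doomsday date is Sep 5.
Sep 24 is 19 days after Sep 5; 19 mod 7 = 5, so Friday + 5 = Wednesday.

Wednesday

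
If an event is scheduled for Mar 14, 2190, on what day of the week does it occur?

Sunday

Doomsday rule: the anchor day for the 2100s is Sunday. For year 90: 90÷12 = 7 r 6, and 6÷4 = 1, so 7+6+1 = 14.
Sunday + 14 ≡ Sunday — that's 2190's doomsday.
In March the doomsday date is Mar 14.
Mar 14 is the doomsday itself: Sunday.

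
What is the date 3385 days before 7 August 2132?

May 2, 2123

−366 (one year; includes Feb 29, 2132) → Aug 7, 2131 (3019 left).
−365 (one year) → Aug 7, 2130 (2654 left).
−365 (one year) → Aug 7, 2129 (2289 left).
−365 (one year) → Aug 7, 2128 (1924 left).
−366 (one year; includes Feb 29, 2128) → Aug 7, 2127 (1558 left).
−365 (one year) → Aug 7, 2126 (1193 left).
−365 (one year) → Aug 7, 2125 (828 left).
−365 (one year) → Aug 7, 2124 (463 left).
−366 (one year; includes Feb 29, 2124) → Aug 7, 2123 (97 left).
−7 → Jul 31, 2123 (end of Jul, 31 days; 90 left).
−31 → Jun 30, 2123 (end of Jun, 30 days; 59 left).
−30 → May 31, 2123 (end of May, 31 days; 29 left).
−29 → May 2, 2123.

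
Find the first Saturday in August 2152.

August 1, 2152 is a Tuesday.
The first Saturday is therefore August 5 (4 days later).

August 5, 2152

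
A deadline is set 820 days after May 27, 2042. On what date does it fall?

August 24, 2044

+365 (one year) → May 27, 2043 (455 left).
+366 (one year; includes Feb 29, 2044) → May 27, 2044 (89 left).
May has 31 days: +5 → Jun 1, 2044 (84 left).
Jun has 30 days: +30 → Jul 1, 2044 (54 left).
Jul has 31 days: +31 → Aug 1, 2044 (23 left).
+23 → Aug 24, 2044.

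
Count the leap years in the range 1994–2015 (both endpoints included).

5

Multiples of 4 in [1994,2015]: 5.
Of those, multiples of 100: 1 (not leap unless ÷400).
Multiples of 400: 1.
Leap years = 5 − 1 + 1 = 5.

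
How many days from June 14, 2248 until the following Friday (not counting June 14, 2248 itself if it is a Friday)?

Jun 14, 2248 is a Wednesday.
From Wednesday to the next Friday is 2 days.

2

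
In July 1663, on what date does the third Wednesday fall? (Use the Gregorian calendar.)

July 1, 1663 is a Sunday.
The first Wednesday is therefore July 4 (3 days later).
The third Wednesday is 4 + 2×7 = July 18.

July 18, 1663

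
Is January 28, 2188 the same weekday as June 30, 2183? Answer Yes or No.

Yes

From Jun 30, 2183 to Jan 28, 2188 is 1673 days.
1673 mod 7 = 0, so they are the same weekday.
(Jun 30, 2183 is a Monday; Jan 28, 2188 is a Monday.)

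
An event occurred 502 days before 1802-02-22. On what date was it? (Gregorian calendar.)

October 8, 1800

−365 (one year) → Feb 22, 1801 (137 left).
−22 → Jan 31, 1801 (end of Jan, 31 days; 115 left).
−31 → Dec 31, 1800 (end of Dec, 31 days; 84 left).
−31 → Nov 30, 1800 (end of Nov, 30 days; 53 left).
−30 → Oct 31, 1800 (end of Oct, 31 days; 23 left).
−23 → Oct 8, 1800.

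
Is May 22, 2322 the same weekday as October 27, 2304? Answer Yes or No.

From Oct 27, 2304 to May 22, 2322 is 6416 days.
6416 mod 7 = 4, so they are different weekdays.
(Oct 27, 2304 is a Thursday; May 22, 2322 is a Monday.)

No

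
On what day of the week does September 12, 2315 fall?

Doomsday rule: the anchor day for the 2300s is Wednesday. For year 15: 15÷12 = 1 r 3, and 3÷4 = 0, so 1+3+0 = 4.
Wednesday + 4 ≡ Sunday — that's 2315's doomsday.
In September the doomsday date is Sep 5.
Sep 12 is 7 days after Sep 5; 7 mod 7 = 0, so Sunday + 0 = Sunday.

Sunday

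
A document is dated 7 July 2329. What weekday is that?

Sunday

Doomsday rule: the anchor day for the 2300s is Wednesday. For year 29: 29÷12 = 2 r 5, and 5÷4 = 1, so 2+5+1 = 8.
Wednesday + 8 ≡ Thursday — that's 2329's doomsday.
In July the doomsday date is Jul 11.
Jul 7 is 4 days before Jul 11; 4 mod 7 = 4, so Thursday − 4 = Sunday.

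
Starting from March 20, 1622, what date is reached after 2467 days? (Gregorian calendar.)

+365 (one year) → Mar 20, 1623 (2102 left).
+366 (one year; includes Feb 29, 1624) → Mar 20, 1624 (1736 left).
+365 (one year) → Mar 20, 1625 (1371 left).
+365 (one year) → Mar 20, 1626 (1006 left).
+365 (one year) → Mar 20, 1627 (641 left).
+366 (one year; includes Feb 29, 1628) → Mar 20, 1628 (275 left).
Mar has 31 days: +12 → Apr 1, 1628 (263 left).
Apr has 30 days: +30 → May 1, 1628 (233 left).
May has 31 days: +31 → Jun 1, 1628 (202 left).
Jun has 30 days: +30 → Jul 1, 1628 (172 left).
Jul has 31 days: +31 → Aug 1, 1628 (141 left).
Aug has 31 days: +31 → Sep 1, 1628 (110 left).
Sep has 30 days: +30 → Oct 1, 1628 (80 left).
Oct has 31 days: +31 → Nov 1, 1628 (49 left).
Nov has 30 days: +30 → Dec 1, 1628 (19 left).
+19 → Dec 20, 1628.

December 20, 1628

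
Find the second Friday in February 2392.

February 1, 2392 is a Saturday.
The first Friday is therefore February 7 (6 days later).
The second Friday is 7 + 1×7 = February 14.

February 14, 2392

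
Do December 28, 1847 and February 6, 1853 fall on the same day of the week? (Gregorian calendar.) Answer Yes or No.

No

From Dec 28, 1847 to Feb 6, 1853 is 1867 days.
1867 mod 7 = 5, so they are different weekdays.
(Dec 28, 1847 is a Tuesday; Feb 6, 1853 is a Sunday.)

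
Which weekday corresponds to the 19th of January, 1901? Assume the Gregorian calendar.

Doomsday rule: the anchor day for the 1900s is Wednesday. For year 01: 1÷12 = 0 r 1, and 1÷4 = 0, so 0+1+0 = 1.
Wednesday + 1 ≡ Thursday — that's 1901's doomsday.
In January the doomsday date is Jan 3 (1901 is not a leap year).
Jan 19 is 16 days after Jan 3; 16 mod 7 = 2, so Thursday + 2 = Saturday.

Saturday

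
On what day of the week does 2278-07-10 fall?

Doomsday rule: the anchor day for the 2200s is Friday. For year 78: 78÷12 = 6 r 6, and 6÷4 = 1, so 6+6+1 = 13.
Friday + 13 ≡ Thursday — that's 2278's doomsday.
In July the doomsday date is Jul 11.
Jul 10 is 1 day before Jul 11; 1 mod 7 = 1, so Thursday − 1 = Wednesday.

Wednesday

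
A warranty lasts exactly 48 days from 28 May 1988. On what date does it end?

May has 31 days: +4 → Jun 1, 1988 (44 left).
Jun has 30 days: +30 → Jul 1, 1988 (14 left).
+14 → Jul 15, 1988.

July 15, 1988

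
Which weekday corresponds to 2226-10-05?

Thursday

January 1, 2226 is a Sunday.
Jan 1, 2226 → Feb 1, 2226: 31 days (January has 31).
Feb 1, 2226 → Mar 1, 2226: 28 days (February has 28).
Mar 1, 2226 → Apr 1, 2226: 31 days (March has 31).
Apr 1, 2226 → May 1, 2226: 30 days (April has 30).
May 1, 2226 → Jun 1, 2226: 31 days (May has 31).
Jun 1, 2226 → Jul 1, 2226: 30 days (June has 30).
Jul 1, 2226 → Aug 1, 2226: 31 days (July has 31).
Aug 1, 2226 → Sep 1, 2226: 31 days (August has 31).
Sep 1, 2226 → Oct 1, 2226: 30 days (September has 30).
Oct 1, 2226 → Oct 5, 2226: 4 days.
Total: 277 days.
277 mod 7 = 4, so Sunday + 4 = Thursday.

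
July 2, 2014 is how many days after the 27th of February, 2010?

Feb 27, 2010 → Feb 27, 2011: 365 days.
Feb 27, 2011 → Feb 27, 2012: 365 days.
Feb 27, 2012 → Feb 27, 2013: 366 days (Feb 29, 2012 is in that span).
Feb 27, 2013 → Feb 27, 2014: 365 days.
Feb 27, 2014 → Mar 27, 2014: 28 days (February has 28).
Mar 27, 2014 → Apr 27, 2014: 31 days (March has 31).
Apr 27, 2014 → May 27, 2014: 30 days (April has 30).
May 27, 2014 → Jun 27, 2014: 31 days (May has 31).
Jun 27, 2014 → Jul 2, 2014: 5 days.
Total: 1586 days.

1586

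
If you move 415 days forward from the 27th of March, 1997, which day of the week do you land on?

Saturday

Mar 27, 1997 is a Thursday.
415 mod 7 = 2, so 415 days after a Thursday is Thursday + 2 = Saturday.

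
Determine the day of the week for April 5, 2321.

Doomsday rule: the anchor day for the 2300s is Wednesday. For year 21: 21÷12 = 1 r 9, and 9÷4 = 2, so 1+9+2 = 12.
Wednesday + 12 ≡ Monday — that's 2321's doomsday.
In April the doomsday date is Apr 4.
Apr 5 is 1 day after Apr 4; 1 mod 7 = 1, so Monday + 1 = Tuesday.

Tuesday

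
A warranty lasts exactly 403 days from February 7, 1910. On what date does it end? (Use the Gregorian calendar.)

March 17, 1911

+365 (one year) → Feb 7, 1911 (38 left).
Feb has 28 days: +22 → Mar 1, 1911 (16 left).
+16 → Mar 17, 1911.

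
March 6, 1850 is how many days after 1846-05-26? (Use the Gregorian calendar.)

May 26, 1846 → May 26, 1847: 365 days.
May 26, 1847 → May 26, 1848: 366 days (Feb 29, 1848 is in that span).
May 26, 1848 → May 26, 1849: 365 days.
May 26, 1849 → Jun 26, 1849: 31 days (May has 31).
Jun 26, 1849 → Jul 26, 1849: 30 days (June has 30).
Jul 26, 1849 → Aug 26, 1849: 31 days (July has 31).
Aug 26, 1849 → Sep 26, 1849: 31 days (August has 31).
Sep 26, 1849 → Oct 26, 1849: 30 days (September has 30).
Oct 26, 1849 → Nov 26, 1849: 31 days (October has 31).
Nov 26, 1849 → Dec 26, 1849: 30 days (November has 30).
Dec 26, 1849 → Jan 26, 1850: 31 days (December has 31).
Jan 26, 1850 → Feb 26, 1850: 31 days (January has 31).
Feb 26, 1850 → Mar 6, 1850: 8 days.
Total: 1380 days.

1380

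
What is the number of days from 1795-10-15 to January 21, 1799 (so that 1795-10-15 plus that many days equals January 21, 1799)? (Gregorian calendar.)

Oct 15, 1795 → Oct 15, 1796: 366 days (Feb 29, 1796 is in that span).
Oct 15, 1796 → Oct 15, 1797: 365 days.
Oct 15, 1797 → Oct 15, 1798: 365 days.
Oct 15, 1798 → Nov 15, 1798: 31 days (October has 31).
Nov 15, 1798 → Dec 15, 1798: 30 days (November has 30).
Dec 15, 1798 → Jan 15, 1799: 31 days (December has 31).
Jan 15, 1799 → Jan 21, 1799: 6 days.
Total: 1194 days.

1194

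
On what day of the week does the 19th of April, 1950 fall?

Wednesday

Doomsday rule: the anchor day for the 1900s is Wednesday. For year 50: 50÷12 = 4 r 2, and 2÷4 = 0, so 4+2+0 = 6.
Wednesday + 6 ≡ Tuesday — that's 1950's doomsday.
In April the doomsday date is Apr 4.
Apr 19 is 15 days after Apr 4; 15 mod 7 = 1, so Tuesday + 1 = Wednesday.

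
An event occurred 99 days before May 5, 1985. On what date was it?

−5 → Apr 30, 1985 (end of Apr, 30 days; 94 left).
−30 → Mar 31, 1985 (end of Mar, 31 days; 64 left).
−31 → Feb 28, 1985 (end of Feb, 28 days; 33 left).
−28 → Jan 31, 1985 (end of Jan, 31 days; 5 left).
−5 → Jan 26, 1985.

January 26, 1985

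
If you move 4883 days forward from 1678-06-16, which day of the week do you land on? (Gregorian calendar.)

Monday

First find the weekday of Jun 16, 1678. Doomsday rule: the anchor day for the 1600s is Tuesday. For year 78: 78÷12 = 6 r 6, and 6÷4 = 1, so 6+6+1 = 13.
Tuesday + 13 ≡ Monday — that's 1678's doomsday.
In June the doomsday date is Jun 6.
Jun 16 is 10 days after Jun 6; 10 mod 7 = 3, so Monday + 3 = Thursday.
4883 mod 7 = 4, so 4883 days after a Thursday is Thursday + 4 = Monday.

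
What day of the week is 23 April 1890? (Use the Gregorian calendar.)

Doomsday rule: the anchor day for the 1800s is Friday. For year 90: 90÷12 = 7 r 6, and 6÷4 = 1, so 7+6+1 = 14.
Friday + 14 ≡ Friday — that's 1890's doomsday.
In April the doomsday date is Apr 4.
Apr 23 is 19 days after Apr 4; 19 mod 7 = 5, so Friday + 5 = Wednesday.

Wednesday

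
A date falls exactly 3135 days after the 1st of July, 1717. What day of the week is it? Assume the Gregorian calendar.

Jul 1, 1717 is a Thursday.
3135 mod 7 = 6, so 3135 days after a Thursday is Thursday + 6 = Wednesday.

Wednesday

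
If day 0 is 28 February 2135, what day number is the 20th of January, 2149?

Feb 28, 2135 → Feb 28, 2136: 365 days.
Feb 28, 2136 → Feb 28, 2137: 366 days (Feb 29, 2136 is in that span).
Feb 28, 2137 → Feb 28, 2138: 365 days.
Feb 28, 2138 → Feb 28, 2139: 365 days.
Feb 28, 2139 → Feb 28, 2140: 365 days.
Feb 28, 2140 → Feb 28, 2141: 366 days (Feb 29, 2140 is in that span).
Feb 28, 2141 → Feb 28, 2142: 365 days.
Feb 28, 2142 → Feb 28, 2143: 365 days.
Feb 28, 2143 → Feb 28, 2144: 365 days.
Feb 28, 2144 → Feb 28, 2145: 366 days (Feb 29, 2144 is in that span).
Feb 28, 2145 → Feb 28, 2146: 365 days.
Feb 28, 2146 → Feb 28, 2147: 365 days.
Feb 28, 2147 → Feb 28, 2148: 365 days.
Feb 28, 2148 → Mar 28, 2148: 29 days (February has 29).
Mar 28, 2148 → Apr 28, 2148: 31 days (March has 31).
Apr 28, 2148 → May 28, 2148: 30 days (April has 30).
May 28, 2148 → Jun 28, 2148: 31 days (May has 31).
Jun 28, 2148 → Jul 28, 2148: 30 days (June has 30).
Jul 28, 2148 → Aug 28, 2148: 31 days (July has 31).
Aug 28, 2148 → Sep 28, 2148: 31 days (August has 31).
Sep 28, 2148 → Oct 28, 2148: 30 days (September has 30).
Oct 28, 2148 → Nov 28, 2148: 31 days (October has 31).
Nov 28, 2148 → Dec 28, 2148: 30 days (November has 30).
Dec 28, 2148 → Jan 20, 2149: 23 days.
Total: 5075 days.

5075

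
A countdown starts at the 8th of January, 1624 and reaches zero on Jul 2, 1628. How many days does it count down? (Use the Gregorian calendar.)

Jan 8, 1624 → Jan 8, 1625: 366 days (Feb 29, 1624 is in that span).
Jan 8, 1625 → Jan 8, 1626: 365 days.
Jan 8, 1626 → Jan 8, 1627: 365 days.
Jan 8, 1627 → Jan 8, 1628: 365 days.
Jan 8, 1628 → Feb 8, 1628: 31 days (January has 31).
Feb 8, 1628 → Mar 8, 1628: 29 days (February has 29).
Mar 8, 1628 → Apr 8, 1628: 31 days (March has 31).
Apr 8, 1628 → May 8, 1628: 30 days (April has 30).
May 8, 1628 → Jun 8, 1628: 31 days (May has 31).
Jun 8, 1628 → Jul 2, 1628: 24 days.
Total: 1637 days.

1637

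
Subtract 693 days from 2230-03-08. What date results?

−365 (one year) → Mar 8, 2229 (328 left).
−8 → Feb 28, 2229 (end of Feb, 28 days; 320 left).
−28 → Jan 31, 2229 (end of Jan, 31 days; 292 left).
−31 → Dec 31, 2228 (end of Dec, 31 days; 261 left).
−31 → Nov 30, 2228 (end of Nov, 30 days; 230 left).
−30 → Oct 31, 2228 (end of Oct, 31 days; 200 left).
−31 → Sep 30, 2228 (end of Sep, 30 days; 169 left).
−30 → Aug 31, 2228 (end of Aug, 31 days; 139 left).
−31 → Jul 31, 2228 (end of Jul, 31 days; 108 left).
−31 → Jun 30, 2228 (end of Jun, 30 days; 77 left).
−30 → May 31, 2228 (end of May, 31 days; 47 left).
−31 → Apr 30, 2228 (end of Apr, 30 days; 16 left).
−16 → Apr 14, 2228.

April 14, 2228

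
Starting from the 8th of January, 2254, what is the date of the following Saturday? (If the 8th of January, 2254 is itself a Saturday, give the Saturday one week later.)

January 14, 2254

Jan 8, 2254 is a Sunday.
From Sunday to the next Saturday is 6 days.
Jan 8, 2254 + 6 = Jan 14, 2254.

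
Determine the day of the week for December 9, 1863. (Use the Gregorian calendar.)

Doomsday rule: the anchor day for the 1800s is Friday. For year 63: 63÷12 = 5 r 3, and 3÷4 = 0, so 5+3+0 = 8.
Friday + 8 ≡ Saturday — that's 1863's doomsday.
In December the doomsday date is Dec 12.
Dec 9 is 3 days before Dec 12; 3 mod 7 = 3, so Saturday − 3 = Wednesday.

Wednesday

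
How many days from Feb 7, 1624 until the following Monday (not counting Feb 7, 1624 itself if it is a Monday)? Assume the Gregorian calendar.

Feb 7, 1624 is a Wednesday.
From Wednesday to the next Monday is 5 days.

5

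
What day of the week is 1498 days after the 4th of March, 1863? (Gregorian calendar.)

First find the weekday of Mar 4, 1863. Doomsday rule: the anchor day for the 1800s is Friday. For year 63: 63÷12 = 5 r 3, and 3÷4 = 0, so 5+3+0 = 8.
Friday + 8 ≡ Saturday — that's 1863's doomsday.
In March the doomsday date is Mar 14.
Mar 4 is 10 days before Mar 14; 10 mod 7 = 3, so Saturday − 3 = Wednesday.
1498 mod 7 = 0, so 1498 days after a Wednesday is Wednesday + 0 = Wednesday.

Wednesday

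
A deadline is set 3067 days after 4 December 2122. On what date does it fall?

+365 (one year) → Dec 4, 2123 (2702 left).
+366 (one year; includes Feb 29, 2124) → Dec 4, 2124 (2336 left).
+365 (one year) → Dec 4, 2125 (1971 left).
+365 (one year) → Dec 4, 2126 (1606 left).
+365 (one year) → Dec 4, 2127 (1241 left).
+366 (one year; includes Feb 29, 2128) → Dec 4, 2128 (875 left).
+365 (one year) → Dec 4, 2129 (510 left).
+365 (one year) → Dec 4, 2130 (145 left).
Dec has 31 days: +28 → Jan 1, 2131 (117 left).
Jan has 31 days: +31 → Feb 1, 2131 (86 left).
Feb has 28 days: +28 → Mar 1, 2131 (58 left).
Mar has 31 days: +31 → Apr 1, 2131 (27 left).
+27 → Apr 28, 2131.

April 28, 2131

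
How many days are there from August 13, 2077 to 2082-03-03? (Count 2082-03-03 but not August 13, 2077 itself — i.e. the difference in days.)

Aug 13, 2077 → Aug 13, 2078: 365 days.
Aug 13, 2078 → Aug 13, 2079: 365 days.
Aug 13, 2079 → Aug 13, 2080: 366 days (Feb 29, 2080 is in that span).
Aug 13, 2080 → Aug 13, 2081: 365 days.
Aug 13, 2081 → Sep 13, 2081: 31 days (August has 31).
Sep 13, 2081 → Oct 13, 2081: 30 days (September has 30).
Oct 13, 2081 → Nov 13, 2081: 31 days (October has 31).
Nov 13, 2081 → Dec 13, 2081: 30 days (November has 30).
Dec 13, 2081 → Jan 13, 2082: 31 days (December has 31).
Jan 13, 2082 → Feb 13, 2082: 31 days (January has 31).
Feb 13, 2082 → Mar 3, 2082: 18 days.
Total: 1663 days.

1663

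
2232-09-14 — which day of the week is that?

Doomsday rule: the anchor day for the 2200s is Friday. For year 32: 32÷12 = 2 r 8, and 8÷4 = 2, so 2+8+2 = 12.
Friday + 12 ≡ Wednesday — that's 2232's doomsday.
In September the doomsday date is Sep 5.
Sep 14 is 9 days after Sep 5; 9 mod 7 = 2, so Wednesday + 2 = Friday.

Friday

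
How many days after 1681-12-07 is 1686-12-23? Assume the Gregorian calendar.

1842

Dec 7, 1681 → Dec 7, 1682: 365 days.
Dec 7, 1682 → Dec 7, 1683: 365 days.
Dec 7, 1683 → Dec 7, 1684: 366 days (Feb 29, 1684 is in that span).
Dec 7, 1684 → Dec 7, 1685: 365 days.
Dec 7, 1685 → Jan 7, 1686: 31 days (December has 31).
Jan 7, 1686 → Feb 7, 1686: 31 days (January has 31).
Feb 7, 1686 → Mar 7, 1686: 28 days (February has 28).
Mar 7, 1686 → Apr 7, 1686: 31 days (March has 31).
Apr 7, 1686 → May 7, 1686: 30 days (April has 30).
May 7, 1686 → Jun 7, 1686: 31 days (May has 31).
Jun 7, 1686 → Jul 7, 1686: 30 days (June has 30).
Jul 7, 1686 → Aug 7, 1686: 31 days (July has 31).
Aug 7, 1686 → Sep 7, 1686: 31 days (August has 31).
Sep 7, 1686 → Oct 7, 1686: 30 days (September has 30).
Oct 7, 1686 → Nov 7, 1686: 31 days (October has 31).
Nov 7, 1686 → Dec 7, 1686: 30 days (November has 30).
Dec 7, 1686 → Dec 23, 1686: 16 days.
Total: 1842 days.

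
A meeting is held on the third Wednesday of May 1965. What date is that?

May 19, 1965

May 1, 1965 is a Saturday.
The first Wednesday is therefore May 5 (4 days later).
The third Wednesday is 5 + 2×7 = May 19.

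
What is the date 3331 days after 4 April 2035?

+366 (one year; includes Feb 29, 2036) → Apr 4, 2036 (2965 left).
+365 (one year) → Apr 4, 2037 (2600 left).
+365 (one year) → Apr 4, 2038 (2235 left).
+365 (one year) → Apr 4, 2039 (1870 left).
+366 (one year; includes Feb 29, 2040) → Apr 4, 2040 (1504 left).
+365 (one year) → Apr 4, 2041 (1139 left).
+365 (one year) → Apr 4, 2042 (774 left).
+365 (one year) → Apr 4, 2043 (409 left).
+366 (one year; includes Feb 29, 2044) → Apr 4, 2044 (43 left).
Apr has 30 days: +27 → May 1, 2044 (16 left).
+16 → May 17, 2044.

May 17, 2044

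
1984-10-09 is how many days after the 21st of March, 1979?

2029

Mar 21, 1979 → Mar 21, 1980: 366 days (Feb 29, 1980 is in that span).
Mar 21, 1980 → Mar 21, 1981: 365 days.
Mar 21, 1981 → Mar 21, 1982: 365 days.
Mar 21, 1982 → Mar 21, 1983: 365 days.
Mar 21, 1983 → Mar 21, 1984: 366 days (Feb 29, 1984 is in that span).
Mar 21, 1984 → Apr 21, 1984: 31 days (March has 31).
Apr 21, 1984 → May 21, 1984: 30 days (April has 30).
May 21, 1984 → Jun 21, 1984: 31 days (May has 31).
Jun 21, 1984 → Jul 21, 1984: 30 days (June has 30).
Jul 21, 1984 → Aug 21, 1984: 31 days (July has 31).
Aug 21, 1984 → Sep 21, 1984: 31 days (August has 31).
Sep 21, 1984 → Oct 9, 1984: 18 days.
Total: 2029 days.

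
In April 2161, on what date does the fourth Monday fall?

April 1, 2161 is a Wednesday.
The first Monday is therefore April 6 (5 days later).
The fourth Monday is 6 + 3×7 = April 27.

April 27, 2161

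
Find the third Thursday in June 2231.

June 1, 2231 is a Wednesday.
The first Thursday is therefore June 2 (1 days later).
The third Thursday is 2 + 2×7 = June 16.

June 16, 2231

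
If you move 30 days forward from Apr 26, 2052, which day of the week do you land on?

Apr 26, 2052 is a Friday.
30 mod 7 = 2, so 30 days after a Friday is Friday + 2 = Sunday.

Sunday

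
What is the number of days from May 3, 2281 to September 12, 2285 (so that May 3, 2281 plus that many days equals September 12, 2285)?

May 3, 2281 → May 3, 2282: 365 days.
May 3, 2282 → May 3, 2283: 365 days.
May 3, 2283 → May 3, 2284: 366 days (Feb 29, 2284 is in that span).
May 3, 2284 → May 3, 2285: 365 days.
May 3, 2285 → Jun 3, 2285: 31 days (May has 31).
Jun 3, 2285 → Jul 3, 2285: 30 days (June has 30).
Jul 3, 2285 → Aug 3, 2285: 31 days (July has 31).
Aug 3, 2285 → Sep 3, 2285: 31 days (August has 31).
Sep 3, 2285 → Sep 12, 2285: 9 days.
Total: 1593 days.

1593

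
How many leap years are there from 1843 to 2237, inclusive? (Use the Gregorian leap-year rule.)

96

Multiples of 4 in [1843,2237]: 99.
Of those, multiples of 100: 4 (not leap unless ÷400).
Multiples of 400: 1.
Leap years = 99 − 4 + 1 = 96.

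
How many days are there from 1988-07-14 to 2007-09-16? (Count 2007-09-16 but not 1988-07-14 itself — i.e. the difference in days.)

7003

Jul 14, 1988 → Jul 14, 1989: 365 days.
Jul 14, 1989 → Jul 14, 1990: 365 days.
Jul 14, 1990 → Jul 14, 1991: 365 days.
Jul 14, 1991 → Jul 14, 1992: 366 days (Feb 29, 1992 is in that span).
Jul 14, 1992 → Jul 14, 1993: 365 days.
Jul 14, 1993 → Jul 14, 1994: 365 days.
Jul 14, 1994 → Jul 14, 1995: 365 days.
Jul 14, 1995 → Jul 14, 1996: 366 days (Feb 29, 1996 is in that span).
Jul 14, 1996 → Jul 14, 1997: 365 days.
Jul 14, 1997 → Jul 14, 1998: 365 days.
Jul 14, 1998 → Jul 14, 1999: 365 days.
Jul 14, 1999 → Jul 14, 2000: 366 days (Feb 29, 2000 is in that span).
Jul 14, 2000 → Jul 14, 2001: 365 days.
Jul 14, 2001 → Jul 14, 2002: 365 days.
Jul 14, 2002 → Jul 14, 2003: 365 days.
Jul 14, 2003 → Jul 14, 2004: 366 days (Feb 29, 2004 is in that span).
Jul 14, 2004 → Jul 14, 2005: 365 days.
Jul 14, 2005 → Jul 14, 2006: 365 days.
Jul 14, 2006 → Jul 14, 2007: 365 days.
Jul 14, 2007 → Aug 14, 2007: 31 days (July has 31).
Aug 14, 2007 → Sep 14, 2007: 31 days (August has 31).
Sep 14, 2007 → Sep 16, 2007: 2 days.
Total: 7003 days.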